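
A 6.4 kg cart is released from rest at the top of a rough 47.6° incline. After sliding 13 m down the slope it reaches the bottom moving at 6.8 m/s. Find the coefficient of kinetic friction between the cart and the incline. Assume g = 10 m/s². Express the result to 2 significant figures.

The energy dissipated by friction is the PE lost minus the KE gained:
mgL sinθ = 614.39 J; ½mv² = 147.97 J
W_f = 614.39 − 147.97 = 466.4 J
μ_k = W_f/(mg cosθ · L) = 466.4/(43.16 × 13) = 0.8314

μ_k = 0.83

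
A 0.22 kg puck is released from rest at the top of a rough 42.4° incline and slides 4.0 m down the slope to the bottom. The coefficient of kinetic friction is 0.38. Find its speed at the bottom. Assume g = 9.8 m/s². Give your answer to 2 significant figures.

Taking the bottom as reference, mgh = ½mv² + μ_k N L with h = L sinθ, N = mg cosθ:
mgh = mgL sinθ = (0.22)(9.8)(4.0)sin42.4° = 5.8152 J
W_f = μ_k mg cosθ · L = (0.38)(0.22)(9.8)cos42.4°·4.0 = 2.420 J
½mv² = 5.8152 − 2.420 = 3.3952 J
v = √(2 × 3.3952/0.22) = 5.556 m/s

v = 5.6 m/s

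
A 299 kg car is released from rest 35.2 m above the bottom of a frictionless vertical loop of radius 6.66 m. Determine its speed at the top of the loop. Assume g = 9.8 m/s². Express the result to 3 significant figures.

Energy conservation: mgh = ½mv_top² + mg(2r)
v_top² = 2g(h − 2r) = 2(9.8)(35.2 − 13.32) = 428.8
v_top = 20.71 m/s

v = 20.7 m/s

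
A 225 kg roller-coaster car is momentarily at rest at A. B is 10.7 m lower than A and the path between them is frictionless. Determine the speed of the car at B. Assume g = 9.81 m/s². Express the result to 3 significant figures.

v = 14.5 m/s

Energy conservation between the two points: mgh = ½mv²
v = √(2gh) = √(2 × 9.81 × 10.7) = √209.93 = 14.49 m/s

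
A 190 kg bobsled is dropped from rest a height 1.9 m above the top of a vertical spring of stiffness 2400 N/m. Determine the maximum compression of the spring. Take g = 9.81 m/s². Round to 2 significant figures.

x = 2.7 m

Measuring PE from the top of the relaxed spring, at max compression the bobsled has dropped H + x with zero KE, so:
mg(H + x) = ½kx²
½(2400)x² − (190)(9.81)x − (190)(9.81)(1.9) = 0
1200x² − 1864x − 3541 = 0
x = [1864 + √(3.474e+06 + 1.6999e+07)]/(2 × 1200) = 2.662 m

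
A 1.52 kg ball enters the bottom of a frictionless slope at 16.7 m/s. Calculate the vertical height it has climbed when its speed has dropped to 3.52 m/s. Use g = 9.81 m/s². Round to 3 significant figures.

Conservation of energy: ½mv₁² = ½mv₂² + mgh
h = (v₁² − v₂²)/(2g) = (16.7² − 3.52²)/(2 × 9.81) = 13.58 m

h = 13.6 m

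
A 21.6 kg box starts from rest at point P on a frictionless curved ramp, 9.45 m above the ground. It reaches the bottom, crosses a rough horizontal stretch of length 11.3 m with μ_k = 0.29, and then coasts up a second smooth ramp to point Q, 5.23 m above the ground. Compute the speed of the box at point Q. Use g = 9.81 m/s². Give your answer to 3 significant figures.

Energy at P: mgh₁ = (21.6)(9.81)(9.45) = 2002.4 J
Friction loss: W_f = μ_k mg d = 694.4 J
At Q: ½mv² + mgh₂ = mgh₁ − W_f
½mv² = 2002.4 − 694.4 − 1108.2 = 199.82 J
v = √(2 × 199.82/21.6) = 4.301 m/s

v = 4.30 m/s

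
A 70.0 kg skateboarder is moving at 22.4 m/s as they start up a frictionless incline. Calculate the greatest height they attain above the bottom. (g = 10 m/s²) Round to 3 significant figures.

h = 25.1 m

By energy conservation, ½mv² = mgh
h = v²/(2g) = 22.4²/(2 × 10) = 25.09 m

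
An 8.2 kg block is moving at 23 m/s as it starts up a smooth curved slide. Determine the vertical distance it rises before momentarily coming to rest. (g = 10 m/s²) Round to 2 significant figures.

h = 26 m

Setting KE at the bottom equal to PE gained: ½mv² = mgh
h = v²/(2g) = 23²/(2 × 10) = 26.45 m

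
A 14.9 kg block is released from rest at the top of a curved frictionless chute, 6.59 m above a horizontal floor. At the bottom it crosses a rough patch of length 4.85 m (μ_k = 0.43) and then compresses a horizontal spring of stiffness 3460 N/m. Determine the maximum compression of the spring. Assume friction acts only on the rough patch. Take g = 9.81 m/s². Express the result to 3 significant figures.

Initial energy: E₁ = mgh = (14.9)(9.81)(6.59) = 963.25 J
Friction removes W_f = μ_k mg d = (0.43)(14.9)(9.81)(4.85) = 304.8 J
Energy reaching the spring: E = 963.25 − 304.8 = 658.42 J
At max compression ½kx² = E ⇒ x = √(2E/k) = √(2 × 658.42/3460) = 0.6169 m

x = 0.617 m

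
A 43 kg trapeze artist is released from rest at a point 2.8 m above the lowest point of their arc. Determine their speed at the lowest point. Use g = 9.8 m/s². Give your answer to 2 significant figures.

v = 7.4 m/s

Equating total energy at the two states: mgh = ½mv²
v = √(2gh) = √(2 × 9.8 × 2.8) = √54.880 = 7.408 m/s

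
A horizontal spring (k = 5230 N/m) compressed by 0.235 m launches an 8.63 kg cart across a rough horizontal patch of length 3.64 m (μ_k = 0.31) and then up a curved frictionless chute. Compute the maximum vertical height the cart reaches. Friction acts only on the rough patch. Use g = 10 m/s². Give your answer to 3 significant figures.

h = 0.545 m

Spring energy: E₀ = ½kx² = ½(5230)(0.235)² = 144.41 J
Friction: W_f = μ_k mg d = (0.31)(8.63)(10)(3.64) = 97.38 J
Energy at base of ramp: E = 144.41 − 97.38 = 47.032 J
At max height all remaining energy is PE: mgh = E ⇒ h = E/(mg) = 47.032/(8.63 × 10) = 0.5450 m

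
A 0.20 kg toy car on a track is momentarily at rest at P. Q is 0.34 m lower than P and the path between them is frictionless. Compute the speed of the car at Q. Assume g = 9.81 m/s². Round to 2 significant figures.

By conservation of mechanical energy, mgh = ½mv²
v = √(2gh) = √(2 × 9.81 × 0.34) = √6.6708 = 2.583 m/s

v = 2.6 m/s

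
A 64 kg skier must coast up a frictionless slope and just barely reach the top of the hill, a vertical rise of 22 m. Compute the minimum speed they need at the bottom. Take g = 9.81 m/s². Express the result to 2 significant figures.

At the top they are momentarily at rest, so all KE converts to PE: ½mv² = mgh
v = √(2gh) = √(2 × 9.81 × 22) = 20.78 m/s

v = 21 m/s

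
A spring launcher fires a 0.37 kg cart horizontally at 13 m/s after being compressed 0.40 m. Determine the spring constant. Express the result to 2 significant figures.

½kx² = ½mv²
k = mv²/x² = (0.37)(13)²/(0.40)² = 390.8 N/m

k = 390 N/m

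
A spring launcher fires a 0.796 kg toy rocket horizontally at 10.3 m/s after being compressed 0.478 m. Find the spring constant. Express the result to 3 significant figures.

Energy stored in the spring equals the launch KE: ½kx² = ½mv²
k = mv²/x² = (0.796)(10.3)²/(0.478)² = 369.6 N/m

k = 370 N/m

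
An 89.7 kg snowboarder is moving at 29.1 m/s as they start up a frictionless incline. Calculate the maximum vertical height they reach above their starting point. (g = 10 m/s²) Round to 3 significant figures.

h = 42.3 m

Setting KE at the bottom equal to PE gained: ½mv² = mgh
h = v²/(2g) = 29.1²/(2 × 10) = 42.34 m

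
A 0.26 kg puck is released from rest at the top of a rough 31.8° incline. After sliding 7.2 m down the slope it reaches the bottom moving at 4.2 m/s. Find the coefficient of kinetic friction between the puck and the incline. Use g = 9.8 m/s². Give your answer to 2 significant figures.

mgh = ½mv² + μ_k (mg cosθ) L, with h = L sinθ
mgL sinθ = 9.6673 J; ½mv² = 2.2932 J
W_f = 9.6673 − 2.2932 = 7.374 J
μ_k = W_f/(mg cosθ · L) = 7.374/(2.166 × 7.2) = 0.4729

μ_k = 0.47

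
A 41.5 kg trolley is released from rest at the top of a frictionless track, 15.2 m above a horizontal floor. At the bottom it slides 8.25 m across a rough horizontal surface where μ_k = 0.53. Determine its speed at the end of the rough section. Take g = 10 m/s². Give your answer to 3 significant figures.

Energy at the top = energy at the end + work done against friction:
mgh = ½mv² + μ_k m g d
W_f = μ_k mg d = (0.53)(41.5)(10)(8.25) = 1815 J
½mv² = mgh − W_f = 6308.0 − 1815 = 4493.4 J
v = √(2 × 4493.4/41.5) = 14.72 m/s

v = 14.7 m/s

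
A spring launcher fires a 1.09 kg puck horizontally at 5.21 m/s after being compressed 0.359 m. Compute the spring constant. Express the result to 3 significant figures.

k = 230 N/m

Energy stored in the spring equals the launch KE: ½kx² = ½mv²
k = mv²/x² = (1.09)(5.21)²/(0.359)² = 229.6 N/m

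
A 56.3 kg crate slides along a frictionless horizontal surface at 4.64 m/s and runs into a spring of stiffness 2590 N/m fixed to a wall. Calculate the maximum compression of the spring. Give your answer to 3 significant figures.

x = 0.684 m

At max compression the crate is momentarily at rest: ½mv² = ½kx²
x = v√(m/k) = 4.64 × √(56.3/2590) = 0.6841 m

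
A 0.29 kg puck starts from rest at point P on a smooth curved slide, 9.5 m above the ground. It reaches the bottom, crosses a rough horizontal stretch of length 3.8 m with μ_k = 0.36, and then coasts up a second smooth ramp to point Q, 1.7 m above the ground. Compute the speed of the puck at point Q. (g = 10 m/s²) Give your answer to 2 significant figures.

Energy at P: mgh₁ = (0.29)(10)(9.5) = 27.550 J
Friction loss: W_f = μ_k mg d = 3.967 J
At Q: ½mv² + mgh₂ = mgh₁ − W_f
½mv² = 27.550 − 3.967 − 4.9300 = 18.653 J
v = √(2 × 18.653/0.29) = 11.34 m/s

v = 11 m/s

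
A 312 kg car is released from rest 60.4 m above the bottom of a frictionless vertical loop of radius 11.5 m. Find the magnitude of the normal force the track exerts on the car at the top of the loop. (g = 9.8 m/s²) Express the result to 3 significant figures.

N = 16800 N

Energy from release to top (height 2r): mgh = ½mv_top² + mg(2r)
v_top² = 2g(h − 2r) = 2(9.8)(60.4 − 23.00) = 733.04 m²/s²
At the top, both N and weight point toward the centre: N + mg = mv_top²/r
N = m(v_top²/r − g) = 312(733.04/11.5 − 9.8) = 16830 N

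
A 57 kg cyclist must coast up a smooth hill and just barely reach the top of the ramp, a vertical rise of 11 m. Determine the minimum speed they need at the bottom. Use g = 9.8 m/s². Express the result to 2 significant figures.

v = 15 m/s

At the top they are momentarily at rest, so all KE converts to PE: ½mv² = mgh
v = √(2gh) = √(2 × 9.8 × 11) = 14.68 m/s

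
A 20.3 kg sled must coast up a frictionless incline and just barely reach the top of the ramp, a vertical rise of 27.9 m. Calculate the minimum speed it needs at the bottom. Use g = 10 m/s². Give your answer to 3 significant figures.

v = 23.6 m/s

At the top it is momentarily at rest, so all KE converts to PE: ½mv² = mgh
v = √(2gh) = √(2 × 10 × 27.9) = 23.62 m/s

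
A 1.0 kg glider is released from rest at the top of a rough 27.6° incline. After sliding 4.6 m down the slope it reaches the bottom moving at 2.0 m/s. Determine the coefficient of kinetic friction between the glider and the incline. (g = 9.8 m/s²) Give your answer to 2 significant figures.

μ_k = 0.47

Energy balance down the incline: mg L sinθ − ½mv² = μ_k (mg cosθ) L
mgL sinθ = 20.885 J; ½mv² = 2.0000 J
W_f = 20.885 − 2.0000 = 18.89 J
μ_k = W_f/(mg cosθ · L) = 18.89/(8.685 × 4.6) = 0.4727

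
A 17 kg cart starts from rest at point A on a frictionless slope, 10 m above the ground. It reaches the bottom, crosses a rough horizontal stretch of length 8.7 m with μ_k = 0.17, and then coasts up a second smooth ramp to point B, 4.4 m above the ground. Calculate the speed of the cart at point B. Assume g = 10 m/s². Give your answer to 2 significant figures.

Energy at A: mgh₁ = (17)(10)(10) = 1700.0 J
Friction loss: W_f = μ_k mg d = 251.4 J
At B: ½mv² + mgh₂ = mgh₁ − W_f
½mv² = 1700.0 − 251.4 − 748.00 = 700.57 J
v = √(2 × 700.57/17) = 9.079 m/s

v = 9.1 m/s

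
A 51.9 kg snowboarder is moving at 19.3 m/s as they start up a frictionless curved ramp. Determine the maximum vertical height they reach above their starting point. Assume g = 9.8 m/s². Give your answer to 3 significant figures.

h = 19.0 m

Setting KE at the bottom equal to PE gained: ½mv² = mgh
h = v²/(2g) = 19.3²/(2 × 9.8) = 19.00 m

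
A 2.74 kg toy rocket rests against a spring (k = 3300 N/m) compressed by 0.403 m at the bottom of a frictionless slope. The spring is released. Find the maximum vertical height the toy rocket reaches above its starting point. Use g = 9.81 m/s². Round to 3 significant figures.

Energy conservation from release to the highest point: ½kx² = mgh
h = kx²/(2mg) = (3300)(0.403)²/(2 × 2.74 × 9.81) = 9.970 m

h = 9.97 m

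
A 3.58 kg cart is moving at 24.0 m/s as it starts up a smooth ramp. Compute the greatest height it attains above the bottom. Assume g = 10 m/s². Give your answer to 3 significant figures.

h = 28.8 m

By energy conservation, ½mv² = mgh
h = v²/(2g) = 24.0²/(2 × 10) = 28.80 m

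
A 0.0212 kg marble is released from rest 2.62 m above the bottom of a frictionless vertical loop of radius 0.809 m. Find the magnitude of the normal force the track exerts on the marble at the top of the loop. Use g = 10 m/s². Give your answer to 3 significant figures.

Energy from release to top (height 2r): mgh = ½mv_top² + mg(2r)
v_top² = 2g(h − 2r) = 2(10)(2.62 − 1.618) = 20.040 m²/s²
At the top, both N and weight point toward the centre: N + mg = mv_top²/r
N = m(v_top²/r − g) = 0.0212(20.040/0.809 − 10) = 0.3132 N

N = 0.313 N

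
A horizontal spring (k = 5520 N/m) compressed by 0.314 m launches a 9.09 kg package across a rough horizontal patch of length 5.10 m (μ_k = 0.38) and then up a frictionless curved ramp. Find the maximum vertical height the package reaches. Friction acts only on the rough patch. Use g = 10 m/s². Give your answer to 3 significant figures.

h = 1.06 m

Spring energy: E₀ = ½kx² = ½(5520)(0.314)² = 272.12 J
Friction: W_f = μ_k mg d = (0.38)(9.09)(10)(5.10) = 176.2 J
Energy at base of ramp: E = 272.12 − 176.2 = 95.961 J
At max height all remaining energy is PE: mgh = E ⇒ h = E/(mg) = 95.961/(9.09 × 10) = 1.056 m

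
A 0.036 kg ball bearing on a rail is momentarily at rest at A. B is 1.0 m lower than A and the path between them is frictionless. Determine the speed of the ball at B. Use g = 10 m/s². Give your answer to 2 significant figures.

v = 4.5 m/s

Mechanical energy is conserved (no friction): mgh = ½mv²
v = √(2gh) = √(2 × 10 × 1.0) = √20.000 = 4.472 m/s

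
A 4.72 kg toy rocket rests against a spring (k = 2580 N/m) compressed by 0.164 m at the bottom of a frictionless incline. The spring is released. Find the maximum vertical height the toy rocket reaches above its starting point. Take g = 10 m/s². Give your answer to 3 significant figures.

h = 0.735 m

At maximum height the toy rocket is at rest, so ½kx² = mgh
h = kx²/(2mg) = (2580)(0.164)²/(2 × 4.72 × 10) = 0.7351 m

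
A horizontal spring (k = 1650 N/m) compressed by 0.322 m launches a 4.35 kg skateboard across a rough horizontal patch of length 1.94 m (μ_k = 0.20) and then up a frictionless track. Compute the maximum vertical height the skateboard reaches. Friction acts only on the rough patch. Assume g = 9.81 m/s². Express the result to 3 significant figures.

h = 1.62 m

Spring energy: E₀ = ½kx² = ½(1650)(0.322)² = 85.539 J
Friction: W_f = μ_k mg d = (0.20)(4.35)(9.81)(1.94) = 16.56 J
Energy at base of ramp: E = 85.539 − 16.56 = 68.982 J
At max height all remaining energy is PE: mgh = E ⇒ h = E/(mg) = 68.982/(4.35 × 9.81) = 1.617 m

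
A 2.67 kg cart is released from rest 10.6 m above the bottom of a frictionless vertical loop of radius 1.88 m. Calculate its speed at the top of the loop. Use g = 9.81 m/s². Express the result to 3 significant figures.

v = 11.6 m/s

Energy conservation: mgh = ½mv_top² + mg(2r)
v_top² = 2g(h − 2r) = 2(9.81)(10.6 − 3.760) = 134.2
v_top = 11.58 m/s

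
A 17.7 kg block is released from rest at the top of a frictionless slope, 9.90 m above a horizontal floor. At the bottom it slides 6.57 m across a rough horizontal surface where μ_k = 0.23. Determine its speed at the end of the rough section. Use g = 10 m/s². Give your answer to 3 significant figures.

v = 13.0 m/s

Energy at the top = energy at the end + work done against friction:
mgh = ½mv² + μ_k m g d
W_f = μ_k mg d = (0.23)(17.7)(10)(6.57) = 267.5 J
½mv² = mgh − W_f = 1752.3 − 267.5 = 1484.8 J
v = √(2 × 1484.8/17.7) = 12.95 m/s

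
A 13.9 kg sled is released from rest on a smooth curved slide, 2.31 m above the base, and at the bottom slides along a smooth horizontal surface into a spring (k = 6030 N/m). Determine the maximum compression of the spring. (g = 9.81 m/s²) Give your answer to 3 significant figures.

x = 0.323 m

At max compression the sled is momentarily at rest: mgh = ½kx²
x = √(2mgh/k) = √(2 × 13.9 × 9.81 × 2.31 / 6030) = 0.3232 m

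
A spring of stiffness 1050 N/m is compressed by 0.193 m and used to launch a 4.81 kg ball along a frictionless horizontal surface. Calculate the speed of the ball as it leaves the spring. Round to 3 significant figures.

Spring PE converts entirely to kinetic energy: ½kx² = ½mv²
v = x√(k/m) = 0.193 × √(1050/4.81) = 2.852 m/s

v = 2.85 m/s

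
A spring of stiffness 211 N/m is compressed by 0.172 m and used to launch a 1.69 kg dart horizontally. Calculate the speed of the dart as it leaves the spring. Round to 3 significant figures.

v = 1.92 m/s

The dart leaves the spring when the spring is at natural length, so ½kx² = ½mv²
v = x√(k/m) = 0.172 × √(211/1.69) = 1.922 m/s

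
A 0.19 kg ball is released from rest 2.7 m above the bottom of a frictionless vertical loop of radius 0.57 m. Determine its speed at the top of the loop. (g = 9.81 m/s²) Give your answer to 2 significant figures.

Energy conservation: mgh = ½mv_top² + mg(2r)
v_top² = 2g(h − 2r) = 2(9.81)(2.7 − 1.140) = 30.61
v_top = 5.532 m/s

v = 5.5 m/s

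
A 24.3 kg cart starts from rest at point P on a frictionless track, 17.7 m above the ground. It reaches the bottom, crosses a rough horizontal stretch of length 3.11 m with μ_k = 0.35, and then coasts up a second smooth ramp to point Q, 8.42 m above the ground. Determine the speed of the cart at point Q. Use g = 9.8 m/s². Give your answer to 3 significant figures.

Energy at P: mgh₁ = (24.3)(9.8)(17.7) = 4215.1 J
Friction loss: W_f = μ_k mg d = 259.2 J
At Q: ½mv² + mgh₂ = mgh₁ − W_f
½mv² = 4215.1 − 259.2 − 2005.1 = 1950.7 J
v = √(2 × 1950.7/24.3) = 12.67 m/s

v = 12.7 m/s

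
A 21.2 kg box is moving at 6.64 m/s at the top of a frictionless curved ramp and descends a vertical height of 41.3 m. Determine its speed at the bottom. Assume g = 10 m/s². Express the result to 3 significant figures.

Equating total energy at the two states: ½mv₀² + mgh = ½mv²
v² = v₀² + 2gh = (6.64)² + 2(10)(41.3) = 870.09
v = √870.09 = 29.50 m/s

v = 29.5 m/s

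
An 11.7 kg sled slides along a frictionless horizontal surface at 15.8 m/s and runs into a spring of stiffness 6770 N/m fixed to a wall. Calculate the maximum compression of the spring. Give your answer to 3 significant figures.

x = 0.657 m

At max compression the sled is momentarily at rest: ½mv² = ½kx²
x = v√(m/k) = 15.8 × √(11.7/6770) = 0.6568 m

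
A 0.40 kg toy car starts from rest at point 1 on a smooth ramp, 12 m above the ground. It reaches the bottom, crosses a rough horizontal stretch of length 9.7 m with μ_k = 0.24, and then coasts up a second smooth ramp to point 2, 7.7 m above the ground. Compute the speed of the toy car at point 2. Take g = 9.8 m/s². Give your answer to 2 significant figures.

Energy at 1: mgh₁ = (0.40)(9.8)(12) = 47.040 J
Friction loss: W_f = μ_k mg d = 9.126 J
At 2: ½mv² + mgh₂ = mgh₁ − W_f
½mv² = 47.040 − 9.126 − 30.184 = 7.7302 J
v = √(2 × 7.7302/0.40) = 6.217 m/s

v = 6.2 m/s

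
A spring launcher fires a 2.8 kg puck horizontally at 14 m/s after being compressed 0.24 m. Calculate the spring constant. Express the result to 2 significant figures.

½kx² = ½mv²
k = mv²/x² = (2.8)(14)²/(0.24)² = 9528 N/m

k = 9500 N/m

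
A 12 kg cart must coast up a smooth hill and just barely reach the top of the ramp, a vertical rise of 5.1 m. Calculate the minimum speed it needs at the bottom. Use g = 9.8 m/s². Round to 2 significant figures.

v = 10 m/s

At the top it is momentarily at rest, so all KE converts to PE: ½mv² = mgh
v = √(2gh) = √(2 × 9.8 × 5.1) = 9.998 m/s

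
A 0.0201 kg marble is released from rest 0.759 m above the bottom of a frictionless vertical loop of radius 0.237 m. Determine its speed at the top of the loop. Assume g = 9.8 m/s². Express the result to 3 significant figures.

Energy conservation: mgh = ½mv_top² + mg(2r)
v_top² = 2g(h − 2r) = 2(9.8)(0.759 − 0.4740) = 5.586
v_top = 2.363 m/s

v = 2.36 m/s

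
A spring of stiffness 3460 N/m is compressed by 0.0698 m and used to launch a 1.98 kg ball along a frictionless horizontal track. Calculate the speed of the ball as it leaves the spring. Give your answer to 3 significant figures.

v = 2.92 m/s

The ball leaves the spring when the spring is at natural length, so ½kx² = ½mv²
v = x√(k/m) = 0.0698 × √(3460/1.98) = 2.918 m/s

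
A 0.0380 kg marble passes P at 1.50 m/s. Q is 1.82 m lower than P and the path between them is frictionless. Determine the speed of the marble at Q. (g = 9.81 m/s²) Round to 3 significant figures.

v = 6.16 m/s

Mechanical energy is conserved (no friction): ½mv₀² + mgh = ½mv²
v² = v₀² + 2gh = (1.50)² + 2(9.81)(1.82) = 37.958
v = √37.958 = 6.161 m/s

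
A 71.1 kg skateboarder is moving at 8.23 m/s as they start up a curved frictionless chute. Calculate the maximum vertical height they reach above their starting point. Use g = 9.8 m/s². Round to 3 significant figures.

Setting KE at the bottom equal to PE gained: ½mv² = mgh
h = v²/(2g) = 8.23²/(2 × 9.8) = 3.456 m

h = 3.46 m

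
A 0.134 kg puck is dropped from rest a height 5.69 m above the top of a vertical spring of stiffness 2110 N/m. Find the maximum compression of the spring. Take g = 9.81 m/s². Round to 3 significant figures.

x = 0.0848 m

Let x be the compression. The total drop is H + x, and the puck is instantaneously at rest at max compression, so energy conservation gives:
mg(H + x) = ½kx²
½(2110)x² − (0.134)(9.81)x − (0.134)(9.81)(5.69) = 0
1055x² − 1.315x − 7.480 = 0
x = [1.315 + √(1.728 + 31564)]/(2 × 1055) = 0.08483 m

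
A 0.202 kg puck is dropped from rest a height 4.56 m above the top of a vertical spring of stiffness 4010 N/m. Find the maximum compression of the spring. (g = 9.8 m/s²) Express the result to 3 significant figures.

Take the reference level at the top of the uncompressed spring. At max compression the puck has fallen H + x and is momentarily at rest:
mg(H + x) = ½kx²
½(4010)x² − (0.202)(9.8)x − (0.202)(9.8)(4.56) = 0
2005x² − 1.980x − 9.027 = 0
x = [1.980 + √(3.919 + 72396)]/(2 × 2005) = 0.06759 m

x = 0.0676 m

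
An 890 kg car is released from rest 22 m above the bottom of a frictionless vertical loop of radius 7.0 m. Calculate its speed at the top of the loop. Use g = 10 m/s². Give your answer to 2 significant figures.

Energy conservation: mgh = ½mv_top² + mg(2r)
v_top² = 2g(h − 2r) = 2(10)(22 − 14.00) = 160.0
v_top = 12.65 m/s

v = 13 m/s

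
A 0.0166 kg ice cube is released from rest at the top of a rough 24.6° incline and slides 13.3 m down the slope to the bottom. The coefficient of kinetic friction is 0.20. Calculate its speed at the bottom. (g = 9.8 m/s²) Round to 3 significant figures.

Work–energy: mg(L sinθ) − μ_k(mg cosθ)L = ½mv²
mgh = mgL sinθ = (0.0166)(9.8)(13.3)sin24.6° = 0.90068 J
W_f = μ_k mg cosθ · L = (0.20)(0.0166)(9.8)cos24.6°·13.3 = 0.3935 J
½mv² = 0.90068 − 0.3935 = 0.50723 J
v = √(2 × 0.50723/0.0166) = 7.817 m/s

v = 7.82 m/s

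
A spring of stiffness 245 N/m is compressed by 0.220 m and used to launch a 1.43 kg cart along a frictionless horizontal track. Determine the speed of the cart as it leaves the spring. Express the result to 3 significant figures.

v = 2.88 m/s

The cart leaves the spring when the spring is at natural length, so ½kx² = ½mv²
v = x√(k/m) = 0.220 × √(245/1.43) = 2.880 m/s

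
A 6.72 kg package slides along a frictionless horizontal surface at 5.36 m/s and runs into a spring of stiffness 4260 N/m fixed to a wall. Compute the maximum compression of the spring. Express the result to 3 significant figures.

All KE is stored as spring PE at maximum compression: ½mv² = ½kx²
x = v√(m/k) = 5.36 × √(6.72/4260) = 0.2129 m

x = 0.213 m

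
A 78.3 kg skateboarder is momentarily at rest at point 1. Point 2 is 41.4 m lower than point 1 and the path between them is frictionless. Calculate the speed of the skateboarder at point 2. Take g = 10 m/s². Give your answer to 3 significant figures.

v = 28.8 m/s

Equating total energy at the two states: mgh = ½mv²
v = √(2gh) = √(2 × 10 × 41.4) = √828.00 = 28.77 m/s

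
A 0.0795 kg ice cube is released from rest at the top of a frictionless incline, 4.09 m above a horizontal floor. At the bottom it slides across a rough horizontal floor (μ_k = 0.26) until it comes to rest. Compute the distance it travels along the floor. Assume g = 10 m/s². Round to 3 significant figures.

d = 15.7 m

Applying the work–energy principle:
At rest all PE has been dissipated by friction: mgh = μ_k m g d
d = h/μ_k = 4.09/0.26 = 15.73 m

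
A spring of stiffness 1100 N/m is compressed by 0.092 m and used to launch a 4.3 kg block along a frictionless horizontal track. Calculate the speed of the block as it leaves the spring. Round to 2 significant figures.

v = 1.5 m/s

Spring PE converts entirely to kinetic energy: ½kx² = ½mv²
v = x√(k/m) = 0.092 × √(1100/4.3) = 1.471 m/s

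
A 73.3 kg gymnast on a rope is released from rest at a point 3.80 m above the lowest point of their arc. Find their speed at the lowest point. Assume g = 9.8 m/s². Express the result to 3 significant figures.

Equating total energy at the two states: mgh = ½mv²
v = √(2gh) = √(2 × 9.8 × 3.80) = √74.480 = 8.630 m/s

v = 8.63 m/s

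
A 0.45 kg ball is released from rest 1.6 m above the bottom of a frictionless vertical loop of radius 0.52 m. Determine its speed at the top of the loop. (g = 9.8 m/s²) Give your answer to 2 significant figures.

v = 3.3 m/s

Energy conservation: mgh = ½mv_top² + mg(2r)
v_top² = 2g(h − 2r) = 2(9.8)(1.6 − 1.040) = 10.98
v_top = 3.313 m/s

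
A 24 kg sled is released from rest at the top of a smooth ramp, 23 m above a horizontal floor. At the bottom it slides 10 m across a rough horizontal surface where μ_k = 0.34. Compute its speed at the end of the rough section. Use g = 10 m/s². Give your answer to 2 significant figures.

v = 20 m/s

Energy bookkeeping (friction removes W_f = μ_k N d):
mgh = ½mv² + μ_k m g d
W_f = μ_k mg d = (0.34)(24)(10)(10) = 816.0 J
½mv² = mgh − W_f = 5520.0 − 816.0 = 4704.0 J
v = √(2 × 4704.0/24) = 19.80 m/s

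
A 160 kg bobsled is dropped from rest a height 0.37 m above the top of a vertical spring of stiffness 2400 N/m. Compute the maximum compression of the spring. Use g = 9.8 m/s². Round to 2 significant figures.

Let x be the compression. The total drop is H + x, and the bobsled is instantaneously at rest at max compression, so energy conservation gives:
mg(H + x) = ½kx²
½(2400)x² − (160)(9.8)x − (160)(9.8)(0.37) = 0
1200x² − 1568x − 580.2 = 0
x = [1568 + √(2.459e+06 + 2.7848e+06)]/(2 × 1200) = 1.607 m

x = 1.6 m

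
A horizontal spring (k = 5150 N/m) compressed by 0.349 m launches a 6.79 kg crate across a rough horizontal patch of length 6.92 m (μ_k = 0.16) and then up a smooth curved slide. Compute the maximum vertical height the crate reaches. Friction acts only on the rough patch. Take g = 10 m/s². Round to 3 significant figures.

Spring energy: E₀ = ½kx² = ½(5150)(0.349)² = 313.64 J
Friction: W_f = μ_k mg d = (0.16)(6.79)(10)(6.92) = 75.18 J
Energy at base of ramp: E = 313.64 − 75.18 = 238.46 J
At max height all remaining energy is PE: mgh = E ⇒ h = E/(mg) = 238.46/(6.79 × 10) = 3.512 m

h = 3.51 m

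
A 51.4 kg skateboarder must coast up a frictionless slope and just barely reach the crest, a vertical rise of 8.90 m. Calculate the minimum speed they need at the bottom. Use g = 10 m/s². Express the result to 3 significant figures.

v = 13.3 m/s

At the top they are momentarily at rest, so all KE converts to PE: ½mv² = mgh
v = √(2gh) = √(2 × 10 × 8.90) = 13.34 m/s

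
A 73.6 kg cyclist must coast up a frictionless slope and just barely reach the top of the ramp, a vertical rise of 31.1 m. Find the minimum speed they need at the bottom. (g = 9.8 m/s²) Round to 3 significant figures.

At the top they are momentarily at rest, so all KE converts to PE: ½mv² = mgh
v = √(2gh) = √(2 × 9.8 × 31.1) = 24.69 m/s

v = 24.7 m/s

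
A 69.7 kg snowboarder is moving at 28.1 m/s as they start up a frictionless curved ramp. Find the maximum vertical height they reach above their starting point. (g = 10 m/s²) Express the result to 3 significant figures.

By energy conservation, ½mv² = mgh
h = v²/(2g) = 28.1²/(2 × 10) = 39.48 m

h = 39.5 m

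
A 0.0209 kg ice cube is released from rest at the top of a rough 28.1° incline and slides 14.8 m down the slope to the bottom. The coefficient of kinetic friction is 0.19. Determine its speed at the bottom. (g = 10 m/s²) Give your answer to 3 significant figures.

v = 9.48 m/s

Energy: mgh = ½mv² + W_f, with h = L sinθ and W_f = μ_k (mg cosθ) L
mgh = mgL sinθ = (0.0209)(10)(14.8)sin28.1° = 1.4569 J
W_f = μ_k mg cosθ · L = (0.19)(0.0209)(10)cos28.1°·14.8 = 0.5184 J
½mv² = 1.4569 − 0.5184 = 0.93850 J
v = √(2 × 0.93850/0.0209) = 9.477 m/s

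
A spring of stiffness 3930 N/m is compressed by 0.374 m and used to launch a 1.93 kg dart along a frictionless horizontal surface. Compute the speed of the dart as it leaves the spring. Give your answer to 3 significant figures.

v = 16.9 m/s

Spring PE converts entirely to kinetic energy: ½kx² = ½mv²
v = x√(k/m) = 0.374 × √(3930/1.93) = 16.88 m/s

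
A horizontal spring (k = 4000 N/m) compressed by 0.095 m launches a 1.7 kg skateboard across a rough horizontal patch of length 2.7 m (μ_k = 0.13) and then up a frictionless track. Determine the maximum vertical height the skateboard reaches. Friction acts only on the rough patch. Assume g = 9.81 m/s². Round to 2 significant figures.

Spring energy: E₀ = ½kx² = ½(4000)(0.095)² = 18.050 J
Friction: W_f = μ_k mg d = (0.13)(1.7)(9.81)(2.7) = 5.854 J
Energy at base of ramp: E = 18.050 − 5.854 = 12.196 J
At max height all remaining energy is PE: mgh = E ⇒ h = E/(mg) = 12.196/(1.7 × 9.81) = 0.7313 m

h = 0.73 m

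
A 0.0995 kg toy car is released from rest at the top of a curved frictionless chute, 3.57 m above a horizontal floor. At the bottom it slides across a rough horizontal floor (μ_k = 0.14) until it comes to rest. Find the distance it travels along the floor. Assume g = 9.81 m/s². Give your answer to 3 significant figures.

Energy at the top = energy at the end + work done against friction:
At rest all PE has been dissipated by friction: mgh = μ_k m g d
d = h/μ_k = 3.57/0.14 = 25.50 m

d = 25.5 m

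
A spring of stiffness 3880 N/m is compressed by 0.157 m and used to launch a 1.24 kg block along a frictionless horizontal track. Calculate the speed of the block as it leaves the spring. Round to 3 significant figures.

The block leaves the spring when the spring is at natural length, so ½kx² = ½mv²
v = x√(k/m) = 0.157 × √(3880/1.24) = 8.782 m/s

v = 8.78 m/s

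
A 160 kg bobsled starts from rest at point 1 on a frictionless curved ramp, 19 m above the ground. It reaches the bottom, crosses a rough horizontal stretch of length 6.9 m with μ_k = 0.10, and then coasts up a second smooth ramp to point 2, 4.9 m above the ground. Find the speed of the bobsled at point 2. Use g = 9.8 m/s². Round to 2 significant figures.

Energy at 1: mgh₁ = (160)(9.8)(19) = 29792 J
Friction loss: W_f = μ_k mg d = 1082 J
At 2: ½mv² + mgh₂ = mgh₁ − W_f
½mv² = 29792 − 1082 − 7683.2 = 21027 J
v = √(2 × 21027/160) = 16.21 m/s

v = 16 m/s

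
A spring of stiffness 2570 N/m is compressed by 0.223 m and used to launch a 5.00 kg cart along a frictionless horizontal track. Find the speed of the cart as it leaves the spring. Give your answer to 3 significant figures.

Spring PE converts entirely to kinetic energy: ½kx² = ½mv²
v = x√(k/m) = 0.223 × √(2570/5.00) = 5.056 m/s

v = 5.06 m/s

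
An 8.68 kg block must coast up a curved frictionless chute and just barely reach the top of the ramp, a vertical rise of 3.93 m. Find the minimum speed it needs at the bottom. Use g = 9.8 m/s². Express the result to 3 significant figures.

At the top it is momentarily at rest, so all KE converts to PE: ½mv² = mgh
v = √(2gh) = √(2 × 9.8 × 3.93) = 8.777 m/s

v = 8.78 m/s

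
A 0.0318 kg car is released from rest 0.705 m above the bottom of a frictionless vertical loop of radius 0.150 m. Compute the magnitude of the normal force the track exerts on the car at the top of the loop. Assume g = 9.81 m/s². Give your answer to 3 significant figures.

N = 1.37 N

Energy from release to top (height 2r): mgh = ½mv_top² + mg(2r)
v_top² = 2g(h − 2r) = 2(9.81)(0.705 − 0.3000) = 7.9461 m²/s²
At the top, both N and weight point toward the centre: N + mg = mv_top²/r
N = m(v_top²/r − g) = 0.0318(7.9461/0.150 − 9.81) = 1.373 N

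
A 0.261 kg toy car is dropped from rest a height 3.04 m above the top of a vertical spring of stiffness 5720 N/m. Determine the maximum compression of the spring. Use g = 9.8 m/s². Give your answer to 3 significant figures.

x = 0.0526 m

Take the reference level at the top of the uncompressed spring. At max compression the car has fallen H + x and is momentarily at rest:
mg(H + x) = ½kx²
½(5720)x² − (0.261)(9.8)x − (0.261)(9.8)(3.04) = 0
2860x² − 2.558x − 7.776 = 0
x = [2.558 + √(6.542 + 88954)]/(2 × 2860) = 0.05259 m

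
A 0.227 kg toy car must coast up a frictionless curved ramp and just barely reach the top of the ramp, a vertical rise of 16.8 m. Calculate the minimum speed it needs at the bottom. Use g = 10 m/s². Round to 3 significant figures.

v = 18.3 m/s

At the top it is momentarily at rest, so all KE converts to PE: ½mv² = mgh
v = √(2gh) = √(2 × 10 × 16.8) = 18.33 m/s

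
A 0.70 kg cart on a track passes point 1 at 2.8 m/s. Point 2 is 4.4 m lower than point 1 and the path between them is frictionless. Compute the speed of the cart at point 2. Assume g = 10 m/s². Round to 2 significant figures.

Equating total energy at the two states: ½mv₀² + mgh = ½mv²
v² = v₀² + 2gh = (2.8)² + 2(10)(4.4) = 95.840
v = √95.840 = 9.790 m/s

v = 9.8 m/s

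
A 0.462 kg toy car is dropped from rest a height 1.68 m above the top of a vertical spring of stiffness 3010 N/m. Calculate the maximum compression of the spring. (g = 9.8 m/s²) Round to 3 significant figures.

x = 0.0726 m

Take the reference level at the top of the uncompressed spring. At max compression the car has fallen H + x and is momentarily at rest:
mg(H + x) = ½kx²
½(3010)x² − (0.462)(9.8)x − (0.462)(9.8)(1.68) = 0
1505x² − 4.528x − 7.606 = 0
x = [4.528 + √(20.50 + 45790)]/(2 × 1505) = 0.07261 m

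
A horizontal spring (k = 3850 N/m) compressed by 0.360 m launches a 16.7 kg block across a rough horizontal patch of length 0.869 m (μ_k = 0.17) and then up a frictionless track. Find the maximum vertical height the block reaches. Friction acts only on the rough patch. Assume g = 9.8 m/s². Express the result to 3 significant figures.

h = 1.38 m

Spring energy: E₀ = ½kx² = ½(3850)(0.360)² = 249.48 J
Friction: W_f = μ_k mg d = (0.17)(16.7)(9.8)(0.869) = 24.18 J
Energy at base of ramp: E = 249.48 − 24.18 = 225.30 J
At max height all remaining energy is PE: mgh = E ⇒ h = E/(mg) = 225.30/(16.7 × 9.8) = 1.377 m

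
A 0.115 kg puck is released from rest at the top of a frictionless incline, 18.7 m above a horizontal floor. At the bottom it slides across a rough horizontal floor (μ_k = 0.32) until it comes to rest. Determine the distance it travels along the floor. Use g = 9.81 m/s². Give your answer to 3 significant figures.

Applying the work–energy principle:
At rest all PE has been dissipated by friction: mgh = μ_k m g d
d = h/μ_k = 18.7/0.32 = 58.44 m

d = 58.4 m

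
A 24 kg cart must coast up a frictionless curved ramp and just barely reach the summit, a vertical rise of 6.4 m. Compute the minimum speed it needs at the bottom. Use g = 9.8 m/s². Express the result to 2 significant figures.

At the top it is momentarily at rest, so all KE converts to PE: ½mv² = mgh
v = √(2gh) = √(2 × 9.8 × 6.4) = 11.20 m/s

v = 11 m/s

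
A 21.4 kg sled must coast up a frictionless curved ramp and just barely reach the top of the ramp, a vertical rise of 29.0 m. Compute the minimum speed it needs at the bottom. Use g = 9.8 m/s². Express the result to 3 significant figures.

v = 23.8 m/s

At the top it is momentarily at rest, so all KE converts to PE: ½mv² = mgh
v = √(2gh) = √(2 × 9.8 × 29.0) = 23.84 m/s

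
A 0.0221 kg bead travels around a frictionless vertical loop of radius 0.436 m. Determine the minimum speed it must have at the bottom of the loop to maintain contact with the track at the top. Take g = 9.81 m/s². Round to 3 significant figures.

At the top: mg = mv_top²/r ⇒ v_top² = gr = 4.277 m²/s²
Energy from bottom to top (height 2r): ½mv_bot² = ½mv_top² + mg(2r)
v_bot² = gr + 4gr = 5gr = 21.39
v_bot = √(5gr) = 4.624 m/s

v = 4.62 m/s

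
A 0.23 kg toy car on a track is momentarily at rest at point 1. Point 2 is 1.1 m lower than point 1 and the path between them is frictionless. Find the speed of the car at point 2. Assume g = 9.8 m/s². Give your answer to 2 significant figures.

Energy conservation between the two points: mgh = ½mv²
v = √(2gh) = √(2 × 9.8 × 1.1) = √21.560 = 4.643 m/s

v = 4.6 m/s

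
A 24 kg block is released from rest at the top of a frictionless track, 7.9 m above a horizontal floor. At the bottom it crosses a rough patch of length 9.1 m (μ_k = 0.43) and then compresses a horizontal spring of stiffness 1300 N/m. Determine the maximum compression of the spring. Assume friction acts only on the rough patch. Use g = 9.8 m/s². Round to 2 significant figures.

x = 1.2 m

Initial energy: E₁ = mgh = (24)(9.8)(7.9) = 1858.1 J
Friction removes W_f = μ_k mg d = (0.43)(24)(9.8)(9.1) = 920.3 J
Energy reaching the spring: E = 1858.1 − 920.3 = 937.74 J
At max compression ½kx² = E ⇒ x = √(2E/k) = √(2 × 937.74/1300) = 1.201 m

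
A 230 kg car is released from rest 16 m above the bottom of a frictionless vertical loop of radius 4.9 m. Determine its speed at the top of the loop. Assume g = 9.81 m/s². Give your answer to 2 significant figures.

v = 11 m/s

Energy conservation: mgh = ½mv_top² + mg(2r)
v_top² = 2g(h − 2r) = 2(9.81)(16 − 9.800) = 121.6
v_top = 11.03 m/s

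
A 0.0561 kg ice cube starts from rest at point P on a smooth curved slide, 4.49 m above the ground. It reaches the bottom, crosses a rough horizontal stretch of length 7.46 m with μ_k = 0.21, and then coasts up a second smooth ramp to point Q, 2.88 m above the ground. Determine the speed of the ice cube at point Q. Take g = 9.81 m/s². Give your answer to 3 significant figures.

v = 0.923 m/s

Energy at P: mgh₁ = (0.0561)(9.81)(4.49) = 2.4710 J
Friction loss: W_f = μ_k mg d = 0.8622 J
At Q: ½mv² + mgh₂ = mgh₁ − W_f
½mv² = 2.4710 − 0.8622 − 1.5850 = 0.023885 J
v = √(2 × 0.023885/0.0561) = 0.9228 m/s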